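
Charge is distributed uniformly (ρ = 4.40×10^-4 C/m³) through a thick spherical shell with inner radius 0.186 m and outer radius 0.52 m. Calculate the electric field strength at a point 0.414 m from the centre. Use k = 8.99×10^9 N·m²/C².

6.24×10^6 V/m

Symmetry ⇒ E = E(r) r̂. Gaussian sphere of radius r = 0.414 m (within the shell material, 0.186 m < r < 0.52 m).
Enclosed charge is the volume from a to r: Q_enc = (4π/3)ρ(r³ − a³) = 1.189×10^-4 C.
Gauss's law: E·4πr² = Q_enc/ε₀.
E = k|Q_enc|/r² = (8.99×10^9)(1.189×10^-4)/(0.414)² = 6.24×10^6 N/C.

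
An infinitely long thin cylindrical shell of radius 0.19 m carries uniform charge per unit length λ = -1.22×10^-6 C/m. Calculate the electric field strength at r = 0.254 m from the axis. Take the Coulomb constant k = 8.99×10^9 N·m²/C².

By cylindrical symmetry E is radial; use a coaxial Gaussian cylinder of radius 0.254 m and length L (r > 0.19 m).
The full line charge is enclosed: λ_enc = -1.22×10^-6 C/m.
Since E is radial and uniform over the curved surface, Φ = E·2πrL = Q_enc/ε₀ = λ_enc L/ε₀.
E = 2k|λ_enc|/r = 2(8.99×10^9)(1.22e-6)/(0.254) = 8.64×10^4 N/C.

8.64×10^4 V/m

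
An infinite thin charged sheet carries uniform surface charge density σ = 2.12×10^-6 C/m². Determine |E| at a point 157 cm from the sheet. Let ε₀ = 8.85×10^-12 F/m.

Choose a cylindrical pillbox piercing the sheet, end faces (area A) parallel to it.
Only the two end caps contribute flux: Φ = 2EA. With Q_enc = σA, Gauss's law gives E = |σ|/(2ε₀).
E = |σ|/(2ε₀) = (2.12×10^-6)/(2·8.85×10^-12) = 1.20×10^5 N/C.

1.20×10^5 N/C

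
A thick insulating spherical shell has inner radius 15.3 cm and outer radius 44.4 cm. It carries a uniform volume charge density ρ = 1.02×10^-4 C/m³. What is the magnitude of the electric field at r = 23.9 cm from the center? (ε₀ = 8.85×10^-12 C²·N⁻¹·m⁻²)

E = 6.77×10^5 N/C

Use a concentric Gaussian sphere at r = 23.9 cm (within the shell material, 15.3 cm < r < 44.4 cm).
Only the shell between 15.3 cm and r is enclosed: Q_enc = ρ·(4π/3)(r³ − a³) = (1.02×10^-4)·(4π/3)·((0.239)³ − (0.153)³) = 4.303e-6 C.
By Gauss's law, ∮E·dA = E·4πr² = Q_enc/ε₀.
E = |Q_enc|/(4πε₀r²) = (4.303e-6)/(4π·8.85×10^-12·(0.239)²) = 6.77×10^5 N/C.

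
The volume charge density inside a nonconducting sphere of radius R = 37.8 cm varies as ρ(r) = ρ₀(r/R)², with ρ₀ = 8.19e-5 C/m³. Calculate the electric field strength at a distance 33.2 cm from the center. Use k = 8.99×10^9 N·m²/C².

Take a concentric spherical Gaussian surface of radius r = 33.2 cm (r < R).
Q_enc = ∫₀^r ρ(r')·4πr'² dr' = (4πρ₀/R²) ∫₀^r r'^4 dr' = 4πρ₀ r^5/(5·R²) = 5.811×10^-6 C.
Gauss's law: E·4πr² = Q_enc/ε₀.
E = k|Q_enc|/r² = (8.99×10^9)(5.811×10^-6)/(0.332)² = 4.74×10^5 N/C.

E ≈ 4.74e5 V/m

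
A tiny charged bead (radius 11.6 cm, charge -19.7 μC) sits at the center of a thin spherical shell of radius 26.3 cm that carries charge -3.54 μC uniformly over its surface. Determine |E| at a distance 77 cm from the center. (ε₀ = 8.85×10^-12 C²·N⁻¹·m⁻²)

By spherical symmetry E is radial; choose a Gaussian sphere of radius r = 77 cm (r > 26.3 cm, enclosing both).
Q_enc = (-19.7 μC) + (-3.54 μC) = -2.324e-5 C.
By Gauss's law, ∮E·dA = E·4πr² = Q_enc/ε₀.
E = |Q_enc|/(4πε₀r²) = (2.324×10^-5)/(4π·8.85×10^-12·(0.77)²) = 3.52×10^5 N/C.

|E| ≈ 3.52e5 N/C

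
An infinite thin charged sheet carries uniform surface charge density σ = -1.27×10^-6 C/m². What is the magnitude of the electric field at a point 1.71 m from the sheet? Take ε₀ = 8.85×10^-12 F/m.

E = 7.18×10^4 N/C

The symmetry is planar: E is normal to the sheet and the same magnitude on both sides. Take a pillbox straddling the sheet with end-cap area A.
Flux Φ = 2EA and Q_enc = σA, so 2EA = σA/ε₀ ⇒ E = |σ|/(2ε₀), independent of distance.
E = |σ|/(2ε₀) = (1.27e-6)/(2·8.85×10^-12) = 7.18×10^4 N/C.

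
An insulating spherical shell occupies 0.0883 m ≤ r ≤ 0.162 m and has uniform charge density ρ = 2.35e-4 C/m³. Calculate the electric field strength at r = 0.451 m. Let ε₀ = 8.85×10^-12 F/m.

1.55×10^5 N/C

Use a concentric Gaussian sphere at r = 0.451 m (r > 0.162 m, enclosing the whole shell).
Q_enc = ρ·(4π/3)(b³ − a³) = (2.35×10^-4)·(4π/3)·((0.162)³ − (0.0883)³) = 3.507e-6 C.
Gauss's law: E·4πr² = Q_enc/ε₀.
E = |Q_enc|/(4πε₀r²) = (3.507e-6)/(4π·8.85×10^-12·(0.451)²) = 1.55×10^5 N/C.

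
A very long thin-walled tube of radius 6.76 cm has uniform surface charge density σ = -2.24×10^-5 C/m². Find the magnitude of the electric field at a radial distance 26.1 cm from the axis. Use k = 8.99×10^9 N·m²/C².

|E| ≈ 6.55×10^5 V/m

Coaxial Gaussian cylinder, radius r = 26.1 cm, length L (r > 6.76 cm).
The whole shell is enclosed: λ_enc = σ·2πR = (-2.24×10^-5)·2π·(0.0676) = -9.514×10^-6 C/m.
Gauss's law: E·2πrL = λ_enc L/ε₀.
E = 2k|λ_enc|/r = 2(8.99×10^9)(9.514e-6)/(0.261) = 6.55×10^5 N/C.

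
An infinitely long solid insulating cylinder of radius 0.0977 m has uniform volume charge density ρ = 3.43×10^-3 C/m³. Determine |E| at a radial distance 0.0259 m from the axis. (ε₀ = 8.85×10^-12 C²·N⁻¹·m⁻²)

|E| ≈ 5.02×10^6 N/C

Take a coaxial cylindrical Gaussian surface of radius r = 0.0259 m and length L (r < R).
Charge inside radius r per length L is ρ·πr²·L, so λ_enc = ρπr² = 7.228×10^-6 C/m.
Applying ∮E·dA = Q_enc/ε₀ with the end caps contributing no flux:
E = |λ_enc|/(2πε₀r) = (7.228×10^-6)/(2π·8.85×10^-12·0.0259) = 5.02e6 N/C.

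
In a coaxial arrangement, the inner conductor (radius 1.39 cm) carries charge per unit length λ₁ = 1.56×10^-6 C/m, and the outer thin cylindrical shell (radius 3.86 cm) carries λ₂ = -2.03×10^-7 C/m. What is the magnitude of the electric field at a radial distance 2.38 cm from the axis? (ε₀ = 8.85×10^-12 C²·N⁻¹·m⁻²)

Choose a coaxial cylinder of radius r = 2.38 cm (arbitrary length L) as the Gaussian surface (between the conductors, 1.39 cm < r < 3.86 cm).
The shell at 3.86 cm lies outside the Gaussian surface, so λ_enc = λ₁ = 1.56e-6 C/m.
Gauss's law: E·2πrL = λ_enc L/ε₀.
E = |λ_enc|/(2πε₀r) = (1.56×10^-6)/(2π·8.85×10^-12·0.0238) = 1.18×10^6 N/C.

1.18×10^6 N/C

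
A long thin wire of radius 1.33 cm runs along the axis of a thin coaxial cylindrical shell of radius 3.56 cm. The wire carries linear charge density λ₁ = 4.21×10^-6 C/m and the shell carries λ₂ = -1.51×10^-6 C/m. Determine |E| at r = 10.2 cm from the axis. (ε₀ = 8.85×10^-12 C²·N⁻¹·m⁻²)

Choose a coaxial cylinder of radius r = 10.2 cm (arbitrary length L) as the Gaussian surface (r > 3.56 cm, enclosing both).
λ_enc = λ₁ + λ₂ = (4.21×10^-6) + (-1.51e-6) = 2.70e-6 C/m.
By Gauss's law (flux through the curved wall only), E·2πrL = λ_enc L/ε₀.
E = |λ_enc|/(2πε₀r) = (2.70×10^-6)/(2π·8.85×10^-12·0.102) = 4.76×10^5 N/C.

|E| = 4.76×10^5 V/m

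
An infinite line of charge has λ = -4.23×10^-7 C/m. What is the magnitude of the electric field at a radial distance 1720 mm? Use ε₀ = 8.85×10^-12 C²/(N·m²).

E ≈ 4.42×10^3 N/C

Take a coaxial cylindrical Gaussian surface of radius r = 1720 mm and length L.
Q_enc = λL, so λ_enc = -4.23×10^-7 C/m.
Applying ∮E·dA = Q_enc/ε₀ with the end caps contributing no flux:
E = |λ_enc|/(2πε₀r) = (4.23×10^-7)/(2π·8.85×10^-12·1.72) = 4.42×10^3 N/C.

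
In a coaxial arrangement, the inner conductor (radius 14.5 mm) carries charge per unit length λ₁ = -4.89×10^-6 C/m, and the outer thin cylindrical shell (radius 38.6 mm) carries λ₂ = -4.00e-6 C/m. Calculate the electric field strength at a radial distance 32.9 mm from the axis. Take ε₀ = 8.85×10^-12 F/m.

|E| = 2.67e6 N/C

By cylindrical symmetry E is radial; use a coaxial Gaussian cylinder of radius 32.9 mm and length L (between the conductors, 14.5 mm < r < 38.6 mm).
Only the inner wire is enclosed; the outer shell contributes nothing inside itself. λ_enc = λ₁ = -4.89×10^-6 C/m.
Since E is radial and uniform over the curved surface, Φ = E·2πrL = Q_enc/ε₀ = λ_enc L/ε₀.
E = |λ_enc|/(2πε₀r) = (4.89e-6)/(2π·8.85×10^-12·0.0329) = 2.67×10^6 N/C.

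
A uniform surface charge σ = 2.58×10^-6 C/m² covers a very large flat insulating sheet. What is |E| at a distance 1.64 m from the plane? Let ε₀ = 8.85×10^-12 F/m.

|E| = 1.46×10^5 N/C

Choose a cylindrical pillbox piercing the sheet, end faces (area A) parallel to it.
Flux Φ = 2EA and Q_enc = σA, so 2EA = σA/ε₀ ⇒ E = |σ|/(2ε₀), independent of distance.
E = |σ|/(2ε₀) = (2.58e-6)/(2·8.85×10^-12) = 1.46×10^5 N/C.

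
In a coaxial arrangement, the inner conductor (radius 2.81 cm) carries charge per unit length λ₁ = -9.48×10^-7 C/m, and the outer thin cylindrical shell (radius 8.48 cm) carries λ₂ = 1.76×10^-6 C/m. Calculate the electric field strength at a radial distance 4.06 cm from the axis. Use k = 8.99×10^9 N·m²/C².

Take a coaxial cylindrical Gaussian surface of radius r = 4.06 cm and length L (between the conductors, 2.81 cm < r < 8.48 cm).
The shell at 8.48 cm lies outside the Gaussian surface, so λ_enc = λ₁ = -9.48×10^-7 C/m.
Gauss's law: E·2πrL = λ_enc L/ε₀.
E = 2k|λ_enc|/r = 2(8.99×10^9)(9.48×10^-7)/(0.0406) = 4.20×10^5 N/C.

|E| = 4.20e5 N/C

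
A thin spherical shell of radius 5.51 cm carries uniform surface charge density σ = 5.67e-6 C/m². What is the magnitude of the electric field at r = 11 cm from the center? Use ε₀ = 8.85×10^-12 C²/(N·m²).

By spherical symmetry E is radial; choose a Gaussian sphere of radius r = 11 cm (r > 5.51 cm).
The entire shell is enclosed: Q_enc = σ·4πR² = (5.67×10^-6)·4π·(0.0551)² = 2.163e-7 C.
Applying ∮E·dA = Q_enc/ε₀ with Φ = E(4πr²):
E = |Q_enc|/(4πε₀r²) = (2.163e-7)/(4π·8.85×10^-12·(0.11)²) = 1.61×10^5 N/C.

1.61×10^5 V/m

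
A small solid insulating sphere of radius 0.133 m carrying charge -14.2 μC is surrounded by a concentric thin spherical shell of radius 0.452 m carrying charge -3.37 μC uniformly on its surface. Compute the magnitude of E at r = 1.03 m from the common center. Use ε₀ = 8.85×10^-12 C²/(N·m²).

|E| = 1.49×10^5 N/C

By spherical symmetry E is radial; choose a Gaussian sphere of radius r = 1.03 m (r > 0.452 m, enclosing both).
Q_enc = (-14.2 μC) + (-3.37 μC) = -1.757×10^-5 C.
By Gauss's law, ∮E·dA = E·4πr² = Q_enc/ε₀.
E = |Q_enc|/(4πε₀r²) = (1.757×10^-5)/(4π·8.85×10^-12·(1.03)²) = 1.49×10^5 N/C.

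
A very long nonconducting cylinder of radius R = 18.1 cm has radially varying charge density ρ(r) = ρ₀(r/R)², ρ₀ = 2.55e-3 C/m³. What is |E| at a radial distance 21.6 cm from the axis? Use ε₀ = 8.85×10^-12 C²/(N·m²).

Coaxial Gaussian cylinder, radius r = 21.6 cm, length L (r > R, full charge per length enclosed).
λ_enc = 2π ∫₀^R ρ₀(r'/R)^2 r' dr' = 2πρ₀R²/4 = 1.312×10^-4 C/m.
Since E is radial and uniform over the curved surface, Φ = E·2πrL = Q_enc/ε₀ = λ_enc L/ε₀.
E = |λ_enc|/(2πε₀r) = (1.312×10^-4)/(2π·8.85×10^-12·0.216) = 1.09×10^7 N/C.

E ≈ 1.09×10^7 N/C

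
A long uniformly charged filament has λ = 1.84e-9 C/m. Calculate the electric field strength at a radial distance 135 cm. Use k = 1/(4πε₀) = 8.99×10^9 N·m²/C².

Take a coaxial cylindrical Gaussian surface of radius r = 135 cm and length L.
Q_enc = λL, so λ_enc = 1.84×10^-9 C/m.
By Gauss's law (flux through the curved wall only), E·2πrL = λ_enc L/ε₀.
E = 2k|λ_enc|/r = 2(8.99×10^9)(1.84×10^-9)/(1.35) = 24.5 N/C.

24.5 N/C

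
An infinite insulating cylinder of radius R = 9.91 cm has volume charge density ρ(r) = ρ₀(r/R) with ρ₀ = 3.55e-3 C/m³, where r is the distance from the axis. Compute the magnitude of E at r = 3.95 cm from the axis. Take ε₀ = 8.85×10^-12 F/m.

E ≈ 2.11×10^6 N/C

By cylindrical symmetry E is radial; use a coaxial Gaussian cylinder of radius 3.95 cm and length L (r < R).
Integrating ρ over the cross-section to radius r: λ_enc = (2πρ₀/R) ∫₀^r r'^2 dr' = 2πρ₀ r^3/(3·R) = 4.624×10^-6 C/m.
By Gauss's law (flux through the curved wall only), E·2πrL = λ_enc L/ε₀.
E = |λ_enc|/(2πε₀r) = (4.624×10^-6)/(2π·8.85×10^-12·0.0395) = 2.11e6 N/C.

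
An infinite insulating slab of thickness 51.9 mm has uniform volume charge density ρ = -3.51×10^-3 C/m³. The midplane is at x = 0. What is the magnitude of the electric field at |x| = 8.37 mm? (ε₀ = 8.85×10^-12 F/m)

By symmetry E is perpendicular to the slab. A Gaussian pillbox from −8.37 mm to +8.37 mm (face area A) lies entirely within the slab.
Q_enc = ρ·(2x)·A and flux = 2EA, so 2EA = 2ρxA/ε₀ ⇒ E = |ρ|x/ε₀.
E = (3.51×10^-3)(0.00837)/(8.85×10^-12) = 3.32e6 N/C.

3.32e6 N/C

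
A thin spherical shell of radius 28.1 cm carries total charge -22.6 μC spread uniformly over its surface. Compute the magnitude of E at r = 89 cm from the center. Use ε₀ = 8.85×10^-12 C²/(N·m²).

Take a concentric spherical Gaussian surface of radius r = 89 cm (r > 28.1 cm).
The entire shell is enclosed: Q_enc = -2.26e-5 C.
By Gauss's law, ∮E·dA = E·4πr² = Q_enc/ε₀.
E = |Q_enc|/(4πε₀r²) = (2.26×10^-5)/(4π·8.85×10^-12·(0.89)²) = 2.57e5 N/C.

|E| ≈ 2.57×10^5 N/C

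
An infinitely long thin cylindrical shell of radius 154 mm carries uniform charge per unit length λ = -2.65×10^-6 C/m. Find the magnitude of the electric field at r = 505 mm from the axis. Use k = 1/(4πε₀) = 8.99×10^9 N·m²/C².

Choose a coaxial cylinder of radius r = 505 mm (arbitrary length L) as the Gaussian surface (r > 154 mm).
The full line charge is enclosed: λ_enc = -2.65×10^-6 C/m.
Applying ∮E·dA = Q_enc/ε₀ with the end caps contributing no flux:
E = 2k|λ_enc|/r = 2(8.99×10^9)(2.65e-6)/(0.505) = 9.44e4 N/C.

E = 9.44×10^4 V/m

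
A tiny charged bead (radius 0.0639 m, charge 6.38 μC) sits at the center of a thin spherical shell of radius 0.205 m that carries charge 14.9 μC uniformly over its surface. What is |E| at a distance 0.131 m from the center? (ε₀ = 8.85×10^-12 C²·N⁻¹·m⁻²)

E ≈ 3.34×10^6 V/m

Use a concentric Gaussian sphere at r = 0.131 m (between the bodies, 0.0639 m < r < 0.205 m).
Only the inner charge is enclosed; the outer shell contributes nothing inside itself. Q_enc = 6.38 μC = 6.38×10^-6 C.
Applying ∮E·dA = Q_enc/ε₀ with Φ = E(4πr²):
E = |Q_enc|/(4πε₀r²) = (6.38×10^-6)/(4π·8.85×10^-12·(0.131)²) = 3.34×10^6 N/C.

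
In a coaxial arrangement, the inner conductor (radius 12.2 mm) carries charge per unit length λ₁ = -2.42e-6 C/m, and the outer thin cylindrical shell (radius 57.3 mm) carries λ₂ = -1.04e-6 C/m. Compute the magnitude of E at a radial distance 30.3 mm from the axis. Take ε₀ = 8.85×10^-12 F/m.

Take a coaxial cylindrical Gaussian surface of radius r = 30.3 mm and length L (between the conductors, 12.2 mm < r < 57.3 mm).
Only the inner wire is enclosed; the outer shell contributes nothing inside itself. λ_enc = λ₁ = -2.42×10^-6 C/m.
By Gauss's law (flux through the curved wall only), E·2πrL = λ_enc L/ε₀.
E = |λ_enc|/(2πε₀r) = (2.42×10^-6)/(2π·8.85×10^-12·0.0303) = 1.44×10^6 N/C.

|E| = 1.44e6 N/C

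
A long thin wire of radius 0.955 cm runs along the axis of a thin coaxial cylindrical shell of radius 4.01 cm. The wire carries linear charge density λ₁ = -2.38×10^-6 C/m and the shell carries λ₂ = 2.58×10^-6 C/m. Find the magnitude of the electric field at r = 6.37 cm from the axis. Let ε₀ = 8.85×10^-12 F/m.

Coaxial Gaussian cylinder, radius r = 6.37 cm, length L (r > 4.01 cm, enclosing both).
λ_enc = λ₁ + λ₂ = (-2.38e-6) + (2.58e-6) = 2.00×10^-7 C/m.
Since E is radial and uniform over the curved surface, Φ = E·2πrL = Q_enc/ε₀ = λ_enc L/ε₀.
E = |λ_enc|/(2πε₀r) = (2.00e-7)/(2π·8.85×10^-12·0.0637) = 5.65e4 N/C.

5.65×10^4 N/C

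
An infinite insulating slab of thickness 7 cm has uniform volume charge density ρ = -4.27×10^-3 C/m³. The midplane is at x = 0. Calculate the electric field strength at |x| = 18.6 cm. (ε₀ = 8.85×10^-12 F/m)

The point |x| = 18.6 cm lies outside the slab (half-thickness 0.035 m). A symmetric pillbox spanning the full slab encloses Q_enc = ρ·d·A.
Flux = 2EA ⇒ E = |ρ|d/(2ε₀), independent of distance outside.
E = (4.27e-3)(0.07)/(2·8.85×10^-12) = 1.69×10^7 N/C.

|E| = 1.69e7 N/C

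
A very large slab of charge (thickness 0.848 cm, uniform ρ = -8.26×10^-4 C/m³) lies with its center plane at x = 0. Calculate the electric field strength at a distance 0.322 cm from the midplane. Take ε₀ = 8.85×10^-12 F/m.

|E| ≈ 3.01×10^5 V/m

By symmetry E is perpendicular to the slab. A Gaussian pillbox from −0.322 cm to +0.322 cm (face area A) lies entirely within the slab.
Q_enc = ρ·(2x)·A and flux = 2EA, so 2EA = 2ρxA/ε₀ ⇒ E = |ρ|x/ε₀.
E = (8.26×10^-4)(0.00322)/(8.85×10^-12) = 3.01×10^5 N/C.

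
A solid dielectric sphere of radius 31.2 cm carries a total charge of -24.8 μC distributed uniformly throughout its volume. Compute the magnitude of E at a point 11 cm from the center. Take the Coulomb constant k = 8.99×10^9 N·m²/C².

By spherical symmetry E is radial; choose a Gaussian sphere of radius r = 11 cm (r < R).
For a uniform sphere the enclosed fraction is (r/R)³, so Q_enc = (-24.8 μC)(0.11/0.312)³ = -1.087×10^-6 C.
By Gauss's law, ∮E·dA = E·4πr² = Q_enc/ε₀.
E = k|Q_enc|/r² = (8.99×10^9)(1.087×10^-6)/(0.11)² = 8.07×10^5 N/C.

8.07e5 N/C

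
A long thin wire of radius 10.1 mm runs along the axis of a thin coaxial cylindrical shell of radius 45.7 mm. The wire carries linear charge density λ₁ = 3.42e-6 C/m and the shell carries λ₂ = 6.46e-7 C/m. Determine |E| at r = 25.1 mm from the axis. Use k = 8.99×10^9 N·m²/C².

E ≈ 2.45×10^6 V/m

Choose a coaxial cylinder of radius r = 25.1 mm (arbitrary length L) as the Gaussian surface (between the conductors, 10.1 mm < r < 45.7 mm).
Only the inner wire is enclosed; the outer shell contributes nothing inside itself. λ_enc = λ₁ = 3.42e-6 C/m.
By Gauss's law (flux through the curved wall only), E·2πrL = λ_enc L/ε₀.
E = 2k|λ_enc|/r = 2(8.99×10^9)(3.42e-6)/(0.0251) = 2.45×10^6 N/C.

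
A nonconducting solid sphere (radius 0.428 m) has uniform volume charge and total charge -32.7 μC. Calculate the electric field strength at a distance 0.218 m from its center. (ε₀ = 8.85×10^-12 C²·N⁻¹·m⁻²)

|E| ≈ 8.18×10^5 N/C

Take a concentric spherical Gaussian surface of radius r = 0.218 m (r < R).
For a uniform sphere the enclosed fraction is (r/R)³, so Q_enc = (-32.7 μC)(0.218/0.428)³ = -4.321e-6 C.
Since E is radial and uniform over the Gaussian sphere, Φ = E·4πr² = Q_enc/ε₀.
E = |Q_enc|/(4πε₀r²) = (4.321×10^-6)/(4π·8.85×10^-12·(0.218)²) = 8.18×10^5 N/C.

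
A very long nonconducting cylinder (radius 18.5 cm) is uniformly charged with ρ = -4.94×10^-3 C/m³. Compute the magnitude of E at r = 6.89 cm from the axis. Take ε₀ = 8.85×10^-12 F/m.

E = 1.92e7 N/C

Choose a coaxial cylinder of radius r = 6.89 cm (arbitrary length L) as the Gaussian surface (r < R).
Charge inside radius r per length L is ρ·πr²·L, so λ_enc = ρπr² = -7.367×10^-5 C/m.
Since E is radial and uniform over the curved surface, Φ = E·2πrL = Q_enc/ε₀ = λ_enc L/ε₀.
E = |λ_enc|/(2πε₀r) = (7.367×10^-5)/(2π·8.85×10^-12·0.0689) = 1.92×10^7 N/C.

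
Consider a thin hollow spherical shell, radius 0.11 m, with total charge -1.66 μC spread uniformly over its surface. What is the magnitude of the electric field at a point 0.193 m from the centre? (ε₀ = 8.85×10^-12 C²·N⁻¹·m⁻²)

4.01e5 N/C

Take a concentric spherical Gaussian surface of radius r = 0.193 m (r > 0.11 m).
The entire shell is enclosed: Q_enc = -1.66×10^-6 C.
Gauss's law: E·4πr² = Q_enc/ε₀.
E = |Q_enc|/(4πε₀r²) = (1.66×10^-6)/(4π·8.85×10^-12·(0.193)²) = 4.01×10^5 N/C.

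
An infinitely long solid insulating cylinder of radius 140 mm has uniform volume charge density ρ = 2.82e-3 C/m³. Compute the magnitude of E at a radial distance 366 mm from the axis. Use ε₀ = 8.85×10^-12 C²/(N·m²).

E ≈ 8.53×10^6 N/C

By cylindrical symmetry E is radial; use a coaxial Gaussian cylinder of radius 366 mm and length L (r > 140 mm, full cross-section enclosed).
λ_enc = ρ·πR² = (2.82e-3)π(0.14)² = 1.736e-4 C/m.
By Gauss's law (flux through the curved wall only), E·2πrL = λ_enc L/ε₀.
E = |λ_enc|/(2πε₀r) = (1.736e-4)/(2π·8.85×10^-12·0.366) = 8.53×10^6 N/C.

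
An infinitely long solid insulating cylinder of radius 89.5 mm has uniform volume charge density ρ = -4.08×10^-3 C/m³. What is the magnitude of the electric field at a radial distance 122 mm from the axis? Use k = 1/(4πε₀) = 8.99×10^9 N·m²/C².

By cylindrical symmetry E is radial; use a coaxial Gaussian cylinder of radius 122 mm and length L (r > 89.5 mm, full cross-section enclosed).
λ_enc = ρ·πR² = (-4.08e-3)π(0.0895)² = -1.027×10^-4 C/m.
Since E is radial and uniform over the curved surface, Φ = E·2πrL = Q_enc/ε₀ = λ_enc L/ε₀.
E = 2k|λ_enc|/r = 2(8.99×10^9)(1.027e-4)/(0.122) = 1.51×10^7 N/C.

1.51×10^7 V/m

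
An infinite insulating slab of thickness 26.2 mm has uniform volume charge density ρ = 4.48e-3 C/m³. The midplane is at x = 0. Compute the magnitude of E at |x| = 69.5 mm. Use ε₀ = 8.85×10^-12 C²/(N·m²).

|E| = 6.63×10^6 N/C

The point |x| = 69.5 mm lies outside the slab (half-thickness 0.0131 m). A symmetric pillbox spanning the full slab encloses Q_enc = ρ·d·A.
Flux = 2EA ⇒ E = |ρ|d/(2ε₀), independent of distance outside.
E = (4.48×10^-3)(0.0262)/(2·8.85×10^-12) = 6.63×10^6 N/C.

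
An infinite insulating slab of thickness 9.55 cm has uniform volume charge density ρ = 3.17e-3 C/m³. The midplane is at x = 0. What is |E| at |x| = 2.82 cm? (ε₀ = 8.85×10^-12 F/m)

By symmetry E is perpendicular to the slab. A Gaussian pillbox from −2.82 cm to +2.82 cm (face area A) lies entirely within the slab.
Q_enc = ρ·(2x)·A and flux = 2EA, so 2EA = 2ρxA/ε₀ ⇒ E = |ρ|x/ε₀.
E = (3.17e-3)(0.0282)/(8.85×10^-12) = 1.01×10^7 N/C.

1.01×10^7 N/C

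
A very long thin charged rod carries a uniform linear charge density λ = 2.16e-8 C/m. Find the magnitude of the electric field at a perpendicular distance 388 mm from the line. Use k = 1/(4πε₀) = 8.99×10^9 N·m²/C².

|E| ≈ 1.00×10^3 V/m

Choose a coaxial cylinder of radius r = 388 mm (arbitrary length L) as the Gaussian surface.
Q_enc = λL, so λ_enc = 2.16e-8 C/m.
By Gauss's law (flux through the curved wall only), E·2πrL = λ_enc L/ε₀.
E = 2k|λ_enc|/r = 2(8.99×10^9)(2.16e-8)/(0.388) = 1.00e3 N/C.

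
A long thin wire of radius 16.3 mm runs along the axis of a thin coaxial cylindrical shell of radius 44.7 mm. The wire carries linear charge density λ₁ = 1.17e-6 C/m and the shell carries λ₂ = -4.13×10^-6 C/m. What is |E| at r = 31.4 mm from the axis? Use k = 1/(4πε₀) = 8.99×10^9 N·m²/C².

Coaxial Gaussian cylinder, radius r = 31.4 mm, length L (between the conductors, 16.3 mm < r < 44.7 mm).
The shell at 44.7 mm lies outside the Gaussian surface, so λ_enc = λ₁ = 1.17×10^-6 C/m.
Applying ∮E·dA = Q_enc/ε₀ with the end caps contributing no flux:
E = 2k|λ_enc|/r = 2(8.99×10^9)(1.17×10^-6)/(0.0314) = 6.70×10^5 N/C.

|E| = 6.70×10^5 N/C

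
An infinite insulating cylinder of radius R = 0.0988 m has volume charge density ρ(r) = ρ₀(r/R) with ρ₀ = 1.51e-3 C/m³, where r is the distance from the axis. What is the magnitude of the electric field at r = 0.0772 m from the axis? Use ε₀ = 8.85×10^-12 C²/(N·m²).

Choose a coaxial cylinder of radius r = 0.0772 m (arbitrary length L) as the Gaussian surface (r < R).
λ_enc = ∫₀^r ρ(r')·2πr' dr' = (2πρ₀/R)·r^3/3 = 1.473e-5 C/m.
By Gauss's law (flux through the curved wall only), E·2πrL = λ_enc L/ε₀.
E = |λ_enc|/(2πε₀r) = (1.473e-5)/(2π·8.85×10^-12·0.0772) = 3.43×10^6 N/C.

E ≈ 3.43×10^6 V/m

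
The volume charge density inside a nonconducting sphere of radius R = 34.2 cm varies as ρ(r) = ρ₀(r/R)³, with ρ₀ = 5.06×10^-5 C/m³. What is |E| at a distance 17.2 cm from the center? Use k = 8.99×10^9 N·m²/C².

Take a concentric spherical Gaussian surface of radius r = 17.2 cm (r < R).
Integrate the density: Q_enc = 4π ∫₀^r ρ₀(r'/R)^3 r'² dr' = 4πρ₀ r^6/(6·R³) = 6.86×10^-8 C.
Applying ∮E·dA = Q_enc/ε₀ with Φ = E(4πr²):
E = k|Q_enc|/r² = (8.99×10^9)(6.86e-8)/(0.172)² = 2.08e4 N/C.

E = 2.08e4 V/m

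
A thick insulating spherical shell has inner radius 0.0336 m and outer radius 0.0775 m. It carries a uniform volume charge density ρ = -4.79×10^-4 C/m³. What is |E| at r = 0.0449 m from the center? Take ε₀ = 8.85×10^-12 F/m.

4.71×10^5 V/m

Use a concentric Gaussian sphere at r = 0.0449 m (within the shell material, 0.0336 m < r < 0.0775 m).
Only the shell between 0.0336 m and r is enclosed: Q_enc = ρ·(4π/3)(r³ − a³) = (-4.79×10^-4)·(4π/3)·((0.0449)³ − (0.0336)³) = -1.055e-7 C.
Gauss's law: E·4πr² = Q_enc/ε₀.
E = |Q_enc|/(4πε₀r²) = (1.055e-7)/(4π·8.85×10^-12·(0.0449)²) = 4.71e5 N/C.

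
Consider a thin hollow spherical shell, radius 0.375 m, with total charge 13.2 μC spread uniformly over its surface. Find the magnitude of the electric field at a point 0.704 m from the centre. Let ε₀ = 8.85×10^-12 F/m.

Take a concentric spherical Gaussian surface of radius r = 0.704 m (r > 0.375 m).
The entire shell is enclosed: Q_enc = 1.32e-5 C.
Gauss's law: E·4πr² = Q_enc/ε₀.
E = |Q_enc|/(4πε₀r²) = (1.32×10^-5)/(4π·8.85×10^-12·(0.704)²) = 2.39e5 N/C.

2.39×10^5 N/C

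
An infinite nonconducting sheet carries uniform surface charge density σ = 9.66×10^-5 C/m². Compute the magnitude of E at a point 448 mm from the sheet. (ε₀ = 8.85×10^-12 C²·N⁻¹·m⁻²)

The symmetry is planar: E is normal to the sheet and the same magnitude on both sides. Take a pillbox straddling the sheet with end-cap area A.
Flux Φ = 2EA and Q_enc = σA, so 2EA = σA/ε₀ ⇒ E = |σ|/(2ε₀), independent of distance.
E = |σ|/(2ε₀) = (9.66e-5)/(2·8.85×10^-12) = 5.46e6 N/C.

|E| ≈ 5.46×10^6 N/C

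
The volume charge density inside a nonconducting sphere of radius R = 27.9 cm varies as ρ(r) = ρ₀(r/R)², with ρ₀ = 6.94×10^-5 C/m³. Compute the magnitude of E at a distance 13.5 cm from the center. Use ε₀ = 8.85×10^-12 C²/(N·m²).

|E| = 4.96×10^4 N/C

Symmetry ⇒ E = E(r) r̂. Gaussian sphere of radius r = 13.5 cm (r < R).
Q_enc = ∫₀^r ρ(r')·4πr'² dr' = (4πρ₀/R²) ∫₀^r r'^4 dr' = 4πρ₀ r^5/(5·R²) = 1.005×10^-7 C.
By Gauss's law, ∮E·dA = E·4πr² = Q_enc/ε₀.
E = |Q_enc|/(4πε₀r²) = (1.005×10^-7)/(4π·8.85×10^-12·(0.135)²) = 4.96×10^4 N/C.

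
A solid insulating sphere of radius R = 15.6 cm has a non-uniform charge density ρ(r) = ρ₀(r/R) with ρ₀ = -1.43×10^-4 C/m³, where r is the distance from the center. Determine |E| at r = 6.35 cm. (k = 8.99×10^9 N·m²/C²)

By spherical symmetry E is radial; choose a Gaussian sphere of radius r = 6.35 cm (r < R).
Q_enc = ∫₀^r ρ(r')·4πr'² dr' = (4πρ₀/R) ∫₀^r r'^3 dr' = 4πρ₀ r^4/(4·R) = -4.682×10^-8 C.
Since E is radial and uniform over the Gaussian sphere, Φ = E·4πr² = Q_enc/ε₀.
E = k|Q_enc|/r² = (8.99×10^9)(4.682e-8)/(0.0635)² = 1.04×10^5 N/C.

1.04e5 N/C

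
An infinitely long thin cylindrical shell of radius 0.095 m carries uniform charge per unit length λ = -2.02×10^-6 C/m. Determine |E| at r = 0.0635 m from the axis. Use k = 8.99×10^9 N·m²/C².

By cylindrical symmetry E is radial; use a coaxial Gaussian cylinder of radius 0.0635 m and length L (r < 0.095 m, inside the shell).
All the surface charge lies outside this cylinder: Q_enc = 0, hence E = 0.

E = 0 (no enclosed charge)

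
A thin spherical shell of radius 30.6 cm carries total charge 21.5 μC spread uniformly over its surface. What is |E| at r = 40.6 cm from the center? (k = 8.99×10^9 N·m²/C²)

Symmetry ⇒ E = E(r) r̂. Gaussian sphere of radius r = 40.6 cm (r > 30.6 cm).
The entire shell is enclosed: Q_enc = 2.15×10^-5 C.
Gauss's law: E·4πr² = Q_enc/ε₀.
E = k|Q_enc|/r² = (8.99×10^9)(2.15×10^-5)/(0.406)² = 1.17×10^6 N/C.

E = 1.17×10^6 V/m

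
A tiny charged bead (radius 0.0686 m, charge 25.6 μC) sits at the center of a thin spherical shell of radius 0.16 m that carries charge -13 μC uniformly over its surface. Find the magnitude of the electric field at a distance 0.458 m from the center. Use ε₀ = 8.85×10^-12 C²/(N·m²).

By spherical symmetry E is radial; choose a Gaussian sphere of radius r = 0.458 m (r > 0.16 m, enclosing both).
Q_enc = (25.6 μC) + (-13 μC) = 1.26×10^-5 C.
Gauss's law: E·4πr² = Q_enc/ε₀.
E = |Q_enc|/(4πε₀r²) = (1.26×10^-5)/(4π·8.85×10^-12·(0.458)²) = 5.40e5 N/C.

|E| = 5.40×10^5 N/C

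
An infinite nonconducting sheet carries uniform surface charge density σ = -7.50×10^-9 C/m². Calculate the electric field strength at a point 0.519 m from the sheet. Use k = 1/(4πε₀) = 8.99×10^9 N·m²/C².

424 N/C

Choose a cylindrical pillbox piercing the sheet, end faces (area A) parallel to it.
Only the two end caps contribute flux: Φ = 2EA. With Q_enc = σA, Gauss's law gives E = |σ|/(2ε₀).
E = 2πk|σ| = 2π(8.99×10^9)(7.50×10^-9) = 424 N/C.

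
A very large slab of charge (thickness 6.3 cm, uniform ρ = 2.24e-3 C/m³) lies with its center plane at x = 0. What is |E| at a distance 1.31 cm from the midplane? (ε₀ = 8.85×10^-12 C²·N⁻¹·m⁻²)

E ≈ 3.32×10^6 N/C

By symmetry E is perpendicular to the slab. A Gaussian pillbox from −1.31 cm to +1.31 cm (face area A) lies entirely within the slab.
Q_enc = ρ·(2x)·A and flux = 2EA, so 2EA = 2ρxA/ε₀ ⇒ E = |ρ|x/ε₀.
E = (2.24×10^-3)(0.0131)/(8.85×10^-12) = 3.32e6 N/C.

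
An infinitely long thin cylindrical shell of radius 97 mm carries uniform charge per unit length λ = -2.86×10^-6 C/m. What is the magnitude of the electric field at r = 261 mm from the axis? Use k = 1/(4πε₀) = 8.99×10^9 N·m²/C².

Take a coaxial cylindrical Gaussian surface of radius r = 261 mm and length L (r > 97 mm).
The full line charge is enclosed: λ_enc = -2.86e-6 C/m.
By Gauss's law (flux through the curved wall only), E·2πrL = λ_enc L/ε₀.
E = 2k|λ_enc|/r = 2(8.99×10^9)(2.86e-6)/(0.261) = 1.97×10^5 N/C.

E ≈ 1.97×10^5 V/m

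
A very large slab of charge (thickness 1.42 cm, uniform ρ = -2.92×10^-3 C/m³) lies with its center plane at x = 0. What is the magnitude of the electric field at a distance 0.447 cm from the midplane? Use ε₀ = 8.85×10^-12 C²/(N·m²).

E = 1.47e6 N/C

By symmetry E is perpendicular to the slab. A Gaussian pillbox from −0.447 cm to +0.447 cm (face area A) lies entirely within the slab.
Q_enc = ρ·(2x)·A and flux = 2EA, so 2EA = 2ρxA/ε₀ ⇒ E = |ρ|x/ε₀.
E = (2.92×10^-3)(0.00447)/(8.85×10^-12) = 1.47×10^6 N/C.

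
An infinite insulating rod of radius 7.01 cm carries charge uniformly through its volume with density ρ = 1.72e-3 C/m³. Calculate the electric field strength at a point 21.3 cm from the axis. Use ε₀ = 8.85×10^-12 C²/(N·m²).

Coaxial Gaussian cylinder, radius r = 21.3 cm, length L (r > 7.01 cm, full cross-section enclosed).
λ_enc = ρ·πR² = (1.72e-3)π(0.0701)² = 2.655×10^-5 C/m.
Gauss's law: E·2πrL = λ_enc L/ε₀.
E = |λ_enc|/(2πε₀r) = (2.655×10^-5)/(2π·8.85×10^-12·0.213) = 2.24e6 N/C.

2.24×10^6 V/m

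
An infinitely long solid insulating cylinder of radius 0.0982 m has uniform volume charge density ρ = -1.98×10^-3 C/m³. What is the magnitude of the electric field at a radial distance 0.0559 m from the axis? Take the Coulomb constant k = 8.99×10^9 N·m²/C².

E ≈ 6.25×10^6 N/C

Take a coaxial cylindrical Gaussian surface of radius r = 0.0559 m and length L (r < R).
Charge inside radius r per length L is ρ·πr²·L, so λ_enc = ρπr² = -1.944×10^-5 C/m.
Gauss's law: E·2πrL = λ_enc L/ε₀.
E = 2k|λ_enc|/r = 2(8.99×10^9)(1.944×10^-5)/(0.0559) = 6.25e6 N/C.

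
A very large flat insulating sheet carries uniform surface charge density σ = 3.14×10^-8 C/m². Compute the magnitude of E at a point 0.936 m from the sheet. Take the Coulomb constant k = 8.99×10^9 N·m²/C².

Choose a cylindrical pillbox piercing the sheet, end faces (area A) parallel to it.
Only the two end caps contribute flux: Φ = 2EA. With Q_enc = σA, Gauss's law gives E = |σ|/(2ε₀).
E = 2πk|σ| = 2π(8.99×10^9)(3.14×10^-8) = 1.77×10^3 N/C.

|E| ≈ 1.77×10^3 V/m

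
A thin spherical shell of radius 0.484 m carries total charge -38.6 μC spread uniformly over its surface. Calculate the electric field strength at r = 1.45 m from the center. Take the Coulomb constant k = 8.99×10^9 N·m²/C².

Take a concentric spherical Gaussian surface of radius r = 1.45 m (r > 0.484 m).
The entire shell is enclosed: Q_enc = -3.86×10^-5 C.
Applying ∮E·dA = Q_enc/ε₀ with Φ = E(4πr²):
E = k|Q_enc|/r² = (8.99×10^9)(3.86e-5)/(1.45)² = 1.65e5 N/C.

E = 1.65×10^5 N/C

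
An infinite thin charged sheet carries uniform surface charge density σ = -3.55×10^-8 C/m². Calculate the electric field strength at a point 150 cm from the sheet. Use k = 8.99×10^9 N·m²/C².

2.01×10^3 N/C

Choose a cylindrical pillbox piercing the sheet, end faces (area A) parallel to it.
Only the two end caps contribute flux: Φ = 2EA. With Q_enc = σA, Gauss's law gives E = |σ|/(2ε₀).
E = 2πk|σ| = 2π(8.99×10^9)(3.55×10^-8) = 2.01×10^3 N/C.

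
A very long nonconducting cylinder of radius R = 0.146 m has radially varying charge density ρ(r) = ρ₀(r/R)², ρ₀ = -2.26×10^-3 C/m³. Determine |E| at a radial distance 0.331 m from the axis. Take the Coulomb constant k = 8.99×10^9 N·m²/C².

E ≈ 4.11e6 V/m

Choose a coaxial cylinder of radius r = 0.331 m (arbitrary length L) as the Gaussian surface (r > R, full charge per length enclosed).
λ_enc = 2π ∫₀^R ρ₀(r'/R)^2 r' dr' = 2πρ₀R²/4 = -7.567×10^-5 C/m.
Since E is radial and uniform over the curved surface, Φ = E·2πrL = Q_enc/ε₀ = λ_enc L/ε₀.
E = 2k|λ_enc|/r = 2(8.99×10^9)(7.567×10^-5)/(0.331) = 4.11×10^6 N/C.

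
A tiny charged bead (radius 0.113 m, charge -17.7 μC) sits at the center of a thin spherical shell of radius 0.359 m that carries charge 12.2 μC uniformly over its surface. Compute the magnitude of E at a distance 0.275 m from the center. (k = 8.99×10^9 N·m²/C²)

E ≈ 2.10×10^6 N/C

Symmetry ⇒ E = E(r) r̂. Gaussian sphere of radius r = 0.275 m (between the bodies, 0.113 m < r < 0.359 m).
The shell at 0.359 m lies outside the Gaussian surface, so Q_enc = -17.7 μC = -1.77×10^-5 C.
Gauss's law: E·4πr² = Q_enc/ε₀.
E = k|Q_enc|/r² = (8.99×10^9)(1.77×10^-5)/(0.275)² = 2.10×10^6 N/C.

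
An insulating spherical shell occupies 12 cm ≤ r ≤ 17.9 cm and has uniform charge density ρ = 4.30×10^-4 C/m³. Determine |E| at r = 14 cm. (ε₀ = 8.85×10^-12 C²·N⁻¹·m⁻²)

E ≈ 8.40e5 N/C

Use a concentric Gaussian sphere at r = 14 cm (within the shell material, 12 cm < r < 17.9 cm).
Only the shell between 12 cm and r is enclosed: Q_enc = ρ·(4π/3)(r³ − a³) = (4.30×10^-4)·(4π/3)·((0.14)³ − (0.12)³) = 1.83e-6 C.
Since E is radial and uniform over the Gaussian sphere, Φ = E·4πr² = Q_enc/ε₀.
E = |Q_enc|/(4πε₀r²) = (1.83×10^-6)/(4π·8.85×10^-12·(0.14)²) = 8.40×10^5 N/C.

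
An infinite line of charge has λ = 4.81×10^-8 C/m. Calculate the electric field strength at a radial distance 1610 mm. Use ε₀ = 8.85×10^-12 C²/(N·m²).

537 V/m

Choose a coaxial cylinder of radius r = 1610 mm (arbitrary length L) as the Gaussian surface.
Q_enc = λL, so λ_enc = 4.81×10^-8 C/m.
By Gauss's law (flux through the curved wall only), E·2πrL = λ_enc L/ε₀.
E = |λ_enc|/(2πε₀r) = (4.81×10^-8)/(2π·8.85×10^-12·1.61) = 537 N/C.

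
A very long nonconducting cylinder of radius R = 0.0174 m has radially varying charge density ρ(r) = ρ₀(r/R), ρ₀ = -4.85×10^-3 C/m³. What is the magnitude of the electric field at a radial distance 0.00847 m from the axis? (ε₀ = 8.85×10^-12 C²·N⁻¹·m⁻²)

Take a coaxial cylindrical Gaussian surface of radius r = 0.00847 m and length L (r < R).
Integrating ρ over the cross-section to radius r: λ_enc = (2πρ₀/R) ∫₀^r r'^2 dr' = 2πρ₀ r^3/(3·R) = -3.547×10^-7 C/m.
Gauss's law: E·2πrL = λ_enc L/ε₀.
E = |λ_enc|/(2πε₀r) = (3.547e-7)/(2π·8.85×10^-12·0.00847) = 7.53e5 N/C.

E ≈ 7.53×10^5 N/C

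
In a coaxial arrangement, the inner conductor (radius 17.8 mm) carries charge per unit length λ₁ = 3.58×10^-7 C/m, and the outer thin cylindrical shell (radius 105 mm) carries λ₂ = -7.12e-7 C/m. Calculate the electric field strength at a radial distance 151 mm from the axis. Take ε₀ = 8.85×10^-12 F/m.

E ≈ 4.22×10^4 N/C

Coaxial Gaussian cylinder, radius r = 151 mm, length L (r > 105 mm, enclosing both).
λ_enc = λ₁ + λ₂ = (3.58×10^-7) + (-7.12×10^-7) = -3.54e-7 C/m.
Since E is radial and uniform over the curved surface, Φ = E·2πrL = Q_enc/ε₀ = λ_enc L/ε₀.
E = |λ_enc|/(2πε₀r) = (3.54e-7)/(2π·8.85×10^-12·0.151) = 4.22×10^4 N/C.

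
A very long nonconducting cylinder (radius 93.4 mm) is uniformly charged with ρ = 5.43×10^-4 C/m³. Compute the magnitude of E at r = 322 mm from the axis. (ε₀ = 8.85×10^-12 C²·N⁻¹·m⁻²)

|E| = 8.31×10^5 V/m

Coaxial Gaussian cylinder, radius r = 322 mm, length L (r > 93.4 mm, full cross-section enclosed).
λ_enc = ρ·πR² = (5.43e-4)π(0.0934)² = 1.488e-5 C/m.
By Gauss's law (flux through the curved wall only), E·2πrL = λ_enc L/ε₀.
E = |λ_enc|/(2πε₀r) = (1.488×10^-5)/(2π·8.85×10^-12·0.322) = 8.31e5 N/C.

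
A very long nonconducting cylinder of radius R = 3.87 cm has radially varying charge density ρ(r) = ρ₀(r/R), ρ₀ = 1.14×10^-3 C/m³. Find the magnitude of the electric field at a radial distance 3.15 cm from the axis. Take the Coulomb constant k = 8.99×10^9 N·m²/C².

Coaxial Gaussian cylinder, radius r = 3.15 cm, length L (r < R).
λ_enc = ∫₀^r ρ(r')·2πr' dr' = (2πρ₀/R)·r^3/3 = 1.928×10^-6 C/m.
Gauss's law: E·2πrL = λ_enc L/ε₀.
E = 2k|λ_enc|/r = 2(8.99×10^9)(1.928e-6)/(0.0315) = 1.10×10^6 N/C.

|E| = 1.10e6 V/m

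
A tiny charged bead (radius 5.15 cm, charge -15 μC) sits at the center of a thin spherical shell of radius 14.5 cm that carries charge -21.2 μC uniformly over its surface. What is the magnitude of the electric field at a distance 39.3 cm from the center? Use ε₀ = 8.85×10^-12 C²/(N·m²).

E ≈ 2.11×10^6 N/C

By spherical symmetry E is radial; choose a Gaussian sphere of radius r = 39.3 cm (r > 14.5 cm, enclosing both).
Q_enc = (-15 μC) + (-21.2 μC) = -3.62×10^-5 C.
Gauss's law: E·4πr² = Q_enc/ε₀.
E = |Q_enc|/(4πε₀r²) = (3.62×10^-5)/(4π·8.85×10^-12·(0.393)²) = 2.11×10^6 N/C.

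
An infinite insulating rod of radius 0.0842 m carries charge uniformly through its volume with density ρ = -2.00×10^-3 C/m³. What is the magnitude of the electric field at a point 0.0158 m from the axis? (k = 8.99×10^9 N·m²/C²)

Take a coaxial cylindrical Gaussian surface of radius r = 0.0158 m and length L (r < R).
Enclosed charge per unit length: λ_enc = ρ·πr² = (-2.00×10^-3)π(0.0158)² = -1.569×10^-6 C/m.
By Gauss's law (flux through the curved wall only), E·2πrL = λ_enc L/ε₀.
E = 2k|λ_enc|/r = 2(8.99×10^9)(1.569×10^-6)/(0.0158) = 1.78e6 N/C.

E ≈ 1.78×10^6 V/m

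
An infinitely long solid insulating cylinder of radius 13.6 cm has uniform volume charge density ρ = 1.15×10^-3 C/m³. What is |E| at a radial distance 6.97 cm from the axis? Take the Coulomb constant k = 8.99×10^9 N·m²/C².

Coaxial Gaussian cylinder, radius r = 6.97 cm, length L (r < R).
Charge inside radius r per length L is ρ·πr²·L, so λ_enc = ρπr² = 1.755×10^-5 C/m.
Since E is radial and uniform over the curved surface, Φ = E·2πrL = Q_enc/ε₀ = λ_enc L/ε₀.
E = 2k|λ_enc|/r = 2(8.99×10^9)(1.755×10^-5)/(0.0697) = 4.53e6 N/C.

4.53e6 N/C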